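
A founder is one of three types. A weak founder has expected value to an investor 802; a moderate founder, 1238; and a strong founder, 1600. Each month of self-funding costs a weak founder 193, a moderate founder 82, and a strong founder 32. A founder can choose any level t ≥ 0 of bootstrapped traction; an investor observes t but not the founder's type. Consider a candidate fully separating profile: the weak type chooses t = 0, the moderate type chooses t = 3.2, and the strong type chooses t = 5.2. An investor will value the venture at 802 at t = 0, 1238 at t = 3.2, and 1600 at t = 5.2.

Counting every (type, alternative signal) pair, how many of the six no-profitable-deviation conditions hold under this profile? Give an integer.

Strong (own payoff 1600 − 32×5.2 = 1433.6): to t=0 gives 802 → no gain ✓; to t=3.2 gives 1238 − 32×3.2 = 1135.6 → no gain ✓.
Moderate (own payoff 1238 − 82×3.2 = 975.6): to t=0 gives 802 → no gain ✓; to t=5.2 gives 1600 − 82×5.2 = 1173.6 → profitable ✗.
Weak (own payoff 802): to t=3.2 gives 1238 − 193×3.2 = 620.4 → no gain ✓; to t=5.2 gives 1600 − 193×5.2 = 596.4 → no gain ✓.
5 of the 6 constraints hold; not an equilibrium.

5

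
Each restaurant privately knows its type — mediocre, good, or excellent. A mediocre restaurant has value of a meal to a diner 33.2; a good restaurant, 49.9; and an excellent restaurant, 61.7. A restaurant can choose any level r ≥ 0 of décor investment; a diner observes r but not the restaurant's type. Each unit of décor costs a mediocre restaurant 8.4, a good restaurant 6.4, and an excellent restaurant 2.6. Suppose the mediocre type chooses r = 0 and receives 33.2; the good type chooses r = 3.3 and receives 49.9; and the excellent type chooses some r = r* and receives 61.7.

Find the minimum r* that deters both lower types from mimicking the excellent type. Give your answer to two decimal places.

5.14

Mediocre type (on-path payoff 33.2) won't mimic when 33.2 ≥ 61.7 − 8.4·r*, i.e. r* ≥ 3.39.
Good type (on-path payoff 49.9 − 6.4×3.3 = 28.78) won't mimic when 28.78 ≥ 61.7 − 6.4·r*, i.e. r* ≥ 5.14.
Both must hold, so r* = max(3.39, 5.14) = 5.14. The good type's constraint binds.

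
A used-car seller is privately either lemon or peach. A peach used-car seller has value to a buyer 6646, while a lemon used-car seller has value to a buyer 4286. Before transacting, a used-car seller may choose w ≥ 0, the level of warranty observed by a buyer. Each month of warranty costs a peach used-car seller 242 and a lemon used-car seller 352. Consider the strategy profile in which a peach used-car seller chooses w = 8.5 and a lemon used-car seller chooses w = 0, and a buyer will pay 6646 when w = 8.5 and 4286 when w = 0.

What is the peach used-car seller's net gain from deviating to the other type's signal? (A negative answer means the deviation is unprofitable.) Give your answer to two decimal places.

-303.00

Playing w = 8.5 the peach used-car seller receives 6646 − 242 × 8.5 = 4589.
Deviating to w = 0 yields 4286 instead.
Gain from deviating: 4286 − 4589 = -303.00.
The gain is negative, so the peach type's incentive-compatibility constraint is satisfied.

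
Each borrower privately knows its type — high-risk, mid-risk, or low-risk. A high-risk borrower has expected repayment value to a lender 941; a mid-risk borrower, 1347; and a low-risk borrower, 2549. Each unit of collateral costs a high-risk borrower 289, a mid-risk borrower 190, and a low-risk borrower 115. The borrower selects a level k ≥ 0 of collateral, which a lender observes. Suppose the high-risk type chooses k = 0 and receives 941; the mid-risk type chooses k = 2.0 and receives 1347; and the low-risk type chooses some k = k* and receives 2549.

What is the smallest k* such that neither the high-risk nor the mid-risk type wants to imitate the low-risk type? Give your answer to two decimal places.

8.33

High-risk type (on-path payoff 941) won't mimic when 941 ≥ 2549 − 289·k*, i.e. k* ≥ 5.56.
Mid-risk type (on-path payoff 1347 − 190×2.0 = 967) won't mimic when 967 ≥ 2549 − 190·k*, i.e. k* ≥ 8.33.
Both must hold, so k* = max(5.56, 8.33) = 8.33. The mid-risk type's constraint binds.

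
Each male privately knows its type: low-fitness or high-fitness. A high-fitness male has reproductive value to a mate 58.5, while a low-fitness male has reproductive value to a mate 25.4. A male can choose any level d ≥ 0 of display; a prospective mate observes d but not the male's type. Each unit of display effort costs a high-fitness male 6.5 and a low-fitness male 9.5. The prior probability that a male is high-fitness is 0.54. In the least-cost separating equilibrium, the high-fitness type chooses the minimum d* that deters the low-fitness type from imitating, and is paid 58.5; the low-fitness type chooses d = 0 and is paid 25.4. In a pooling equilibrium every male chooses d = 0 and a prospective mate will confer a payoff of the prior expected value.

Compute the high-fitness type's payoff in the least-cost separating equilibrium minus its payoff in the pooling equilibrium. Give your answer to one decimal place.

-7.4

Least-cost separating signal: d* solves 25.4 = 58.5 − 9.5·d*, so d* = (58.5 − 25.4)/9.5 ≈ 3.4842.
High-fitness type's separating payoff: 58.5 − 6.5 × d* = 58.5 − 6.5 × (58.5 − 25.4)/9.5 = 58.5 − 215.15/9.5 ≈ 35.853.
Pooling payoff: 0.54 × 58.5 + 0.46 × 25.4 = 43.274.
Difference: 35.853 − 43.274 = -7.421, i.e. -7.4 to one decimal place.
The high-fitness type would prefer the pooling outcome.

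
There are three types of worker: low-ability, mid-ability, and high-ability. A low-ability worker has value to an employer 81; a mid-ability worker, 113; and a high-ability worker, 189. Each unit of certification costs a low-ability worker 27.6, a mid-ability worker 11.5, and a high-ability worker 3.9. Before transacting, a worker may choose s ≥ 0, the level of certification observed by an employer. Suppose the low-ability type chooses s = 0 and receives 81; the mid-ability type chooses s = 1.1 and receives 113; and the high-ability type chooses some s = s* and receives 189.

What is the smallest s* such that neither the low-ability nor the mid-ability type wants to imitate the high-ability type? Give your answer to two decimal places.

Low-ability type (on-path payoff 81) won't mimic when 81 ≥ 189 − 27.6·s*, i.e. s* ≥ 3.91.
Mid-ability type (on-path payoff 113 − 11.5×1.1 = 100.35) won't mimic when 100.35 ≥ 189 − 11.5·s*, i.e. s* ≥ 7.71.
Both must hold, so s* = max(3.91, 7.71) = 7.71. The mid-ability type's constraint binds.

7.71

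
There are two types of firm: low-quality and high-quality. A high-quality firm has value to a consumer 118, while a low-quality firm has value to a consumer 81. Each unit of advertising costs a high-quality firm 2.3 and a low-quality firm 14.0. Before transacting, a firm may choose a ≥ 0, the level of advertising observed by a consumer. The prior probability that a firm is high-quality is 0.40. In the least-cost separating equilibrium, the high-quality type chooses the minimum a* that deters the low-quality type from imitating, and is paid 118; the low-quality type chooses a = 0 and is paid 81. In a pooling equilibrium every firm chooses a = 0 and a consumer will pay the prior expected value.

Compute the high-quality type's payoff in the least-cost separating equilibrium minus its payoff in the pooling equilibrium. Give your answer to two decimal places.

Least-cost separating signal: a* solves 81 = 118 − 14.0·a*, so a* = (118 − 81)/14.0 ≈ 2.6429.
High-quality type's separating payoff: 118 − 2.3 × a* = 118 − 2.3 × (118 − 81)/14.0 = 118 − 85.1/14.0 ≈ 111.9214.
Pooling payoff: 0.40 × 118 + 0.60 × 81 = 95.8.
Difference: 111.9214 − 95.8 = 16.1214, i.e. 16.12 to two decimal places.
The high-quality type prefers to separate.

16.12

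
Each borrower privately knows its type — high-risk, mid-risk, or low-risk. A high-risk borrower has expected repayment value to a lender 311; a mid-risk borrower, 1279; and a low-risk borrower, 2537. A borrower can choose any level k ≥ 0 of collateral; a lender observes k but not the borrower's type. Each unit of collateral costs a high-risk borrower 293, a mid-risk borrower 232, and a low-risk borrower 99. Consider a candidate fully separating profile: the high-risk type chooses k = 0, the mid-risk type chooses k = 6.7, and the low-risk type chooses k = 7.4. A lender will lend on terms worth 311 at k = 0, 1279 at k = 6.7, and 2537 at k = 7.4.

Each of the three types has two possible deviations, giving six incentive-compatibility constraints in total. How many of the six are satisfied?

3

Mid-risk (own payoff 1279 − 232×6.7 = -275.4): to k=0 gives 311 → profitable ✗; to k=7.4 gives 2537 − 232×7.4 = 820.2 → profitable ✗.
Low-risk (own payoff 2537 − 99×7.4 = 1804.4): to k=0 gives 311 → no gain ✓; to k=6.7 gives 1279 − 99×6.7 = 615.7 → no gain ✓.
High-risk (own payoff 311): to k=6.7 gives 1279 − 293×6.7 = -684.1 → no gain ✓; to k=7.4 gives 2537 − 293×7.4 = 368.8 → profitable ✗.
3 of the 6 constraints hold; not an equilibrium.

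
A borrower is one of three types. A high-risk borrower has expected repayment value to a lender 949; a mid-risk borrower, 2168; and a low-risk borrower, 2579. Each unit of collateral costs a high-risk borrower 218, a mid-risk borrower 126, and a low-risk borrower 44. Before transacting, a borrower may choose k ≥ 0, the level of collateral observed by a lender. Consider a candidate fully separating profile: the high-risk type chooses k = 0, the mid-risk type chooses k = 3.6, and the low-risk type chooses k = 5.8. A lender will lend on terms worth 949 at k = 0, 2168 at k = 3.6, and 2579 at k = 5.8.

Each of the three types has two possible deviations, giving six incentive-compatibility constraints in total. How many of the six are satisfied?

Low-risk (own payoff 2579 − 44×5.8 = 2323.8): to k=0 gives 949 → no gain ✓; to k=3.6 gives 2168 − 44×3.6 = 2009.6 → no gain ✓.
Mid-risk (own payoff 2168 − 126×3.6 = 1714.4): to k=0 gives 949 → no gain ✓; to k=5.8 gives 2579 − 126×5.8 = 1848.2 → profitable ✗.
High-risk (own payoff 949): to k=3.6 gives 2168 − 218×3.6 = 1383.2 → profitable ✗; to k=5.8 gives 2579 − 218×5.8 = 1314.6 → profitable ✗.
3 of the 6 constraints hold; not an equilibrium.

3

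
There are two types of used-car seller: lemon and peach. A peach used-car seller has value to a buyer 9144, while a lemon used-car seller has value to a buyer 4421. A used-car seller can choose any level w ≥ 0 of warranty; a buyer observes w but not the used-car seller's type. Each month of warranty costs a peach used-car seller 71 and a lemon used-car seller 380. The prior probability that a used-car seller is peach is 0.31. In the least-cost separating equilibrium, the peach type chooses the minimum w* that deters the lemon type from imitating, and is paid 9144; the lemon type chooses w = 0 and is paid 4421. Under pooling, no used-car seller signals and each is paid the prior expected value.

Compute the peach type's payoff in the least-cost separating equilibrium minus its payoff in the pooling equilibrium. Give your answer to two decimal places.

2376.41

Least-cost separating signal: w* solves 4421 = 9144 − 380·w*, so w* = (9144 − 4421)/380 ≈ 12.4289.
Peach type's separating payoff: 9144 − 71 × w* = 9144 − 71 × (9144 − 4421)/380 = 9144 − 335333/380 ≈ 8261.5447.
Pooling payoff: 0.31 × 9144 + 0.69 × 4421 = 5885.13.
Difference: 8261.5447 − 5885.13 = 2376.4147, i.e. 2376.41 to two decimal places.
The peach type prefers to separate.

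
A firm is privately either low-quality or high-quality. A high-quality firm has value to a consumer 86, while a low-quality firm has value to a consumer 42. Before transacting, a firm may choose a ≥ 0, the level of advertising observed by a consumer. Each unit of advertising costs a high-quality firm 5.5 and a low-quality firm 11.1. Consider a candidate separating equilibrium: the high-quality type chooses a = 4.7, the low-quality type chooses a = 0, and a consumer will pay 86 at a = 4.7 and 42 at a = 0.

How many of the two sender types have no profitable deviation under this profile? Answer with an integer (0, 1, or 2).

2

Low-quality type: stay at 0 → 42; mimic → 86 − 11.1 × 4.7 = 33.83. IC holds (42 ≥ 33.83).
High-quality type: signal → 86 − 5.5 × 4.7 = 60.15; deviate to 0 → 42. IC holds (60.15 ≥ 42).
2 of 2 constraints hold, so this is a separating equilibrium.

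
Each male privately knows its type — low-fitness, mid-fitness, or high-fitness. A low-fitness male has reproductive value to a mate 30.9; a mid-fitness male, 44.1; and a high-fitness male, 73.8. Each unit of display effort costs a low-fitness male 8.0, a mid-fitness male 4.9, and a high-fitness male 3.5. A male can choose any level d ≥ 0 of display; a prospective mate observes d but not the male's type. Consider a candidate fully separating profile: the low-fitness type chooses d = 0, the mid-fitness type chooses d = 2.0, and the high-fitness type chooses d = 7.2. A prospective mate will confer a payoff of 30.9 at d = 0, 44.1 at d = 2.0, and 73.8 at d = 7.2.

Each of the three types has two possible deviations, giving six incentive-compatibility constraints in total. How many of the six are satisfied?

5

High-fitness (own payoff 73.8 − 3.5×7.2 = 48.6): to d=0 gives 30.9 → no gain ✓; to d=2.0 gives 44.1 − 3.5×2.0 = 37.1 → no gain ✓.
Mid-fitness (own payoff 44.1 − 4.9×2.0 = 34.3): to d=0 gives 30.9 → no gain ✓; to d=7.2 gives 73.8 − 4.9×7.2 = 38.52 → profitable ✗.
Low-fitness (own payoff 30.9): to d=2.0 gives 44.1 − 8.0×2.0 = 28.1 → no gain ✓; to d=7.2 gives 73.8 − 8.0×7.2 = 16.2 → no gain ✓.
5 of the 6 constraints hold; not an equilibrium.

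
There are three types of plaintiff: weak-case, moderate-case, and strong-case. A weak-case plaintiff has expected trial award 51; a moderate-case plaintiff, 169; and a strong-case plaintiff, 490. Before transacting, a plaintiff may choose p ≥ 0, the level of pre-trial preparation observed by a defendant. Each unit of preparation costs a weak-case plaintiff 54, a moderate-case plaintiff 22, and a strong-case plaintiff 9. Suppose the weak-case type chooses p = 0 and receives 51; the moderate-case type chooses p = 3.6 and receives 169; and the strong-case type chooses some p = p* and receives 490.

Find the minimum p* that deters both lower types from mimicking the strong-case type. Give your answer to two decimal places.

Moderate-case type (on-path payoff 169 − 22×3.6 = 89.8) won't mimic when 89.8 ≥ 490 − 22·p*, i.e. p* ≥ 18.19.
Weak-case type (on-path payoff 51) won't mimic when 51 ≥ 490 − 54·p*, i.e. p* ≥ 8.13.
Both must hold, so p* = max(8.13, 18.19) = 18.19. The moderate-case type's constraint binds.

18.19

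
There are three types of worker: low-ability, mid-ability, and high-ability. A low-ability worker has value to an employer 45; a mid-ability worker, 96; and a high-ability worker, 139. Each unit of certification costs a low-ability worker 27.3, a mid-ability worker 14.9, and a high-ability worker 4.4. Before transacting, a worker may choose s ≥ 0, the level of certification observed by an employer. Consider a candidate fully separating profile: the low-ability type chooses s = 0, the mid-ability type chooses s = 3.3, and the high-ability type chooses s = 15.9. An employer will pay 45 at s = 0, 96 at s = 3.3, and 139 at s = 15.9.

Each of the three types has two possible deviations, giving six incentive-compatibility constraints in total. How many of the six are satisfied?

Mid-ability (own payoff 96 − 14.9×3.3 = 46.83): to s=0 gives 45 → no gain ✓; to s=15.9 gives 139 − 14.9×15.9 = -97.91 → no gain ✓.
Low-ability (own payoff 45): to s=3.3 gives 96 − 27.3×3.3 = 5.91 → no gain ✓; to s=15.9 gives 139 − 27.3×15.9 = -295.07 → no gain ✓.
High-ability (own payoff 139 − 4.4×15.9 = 69.04): to s=0 gives 45 → no gain ✓; to s=3.3 gives 96 − 4.4×3.3 = 81.48 → profitable ✗.
5 of the 6 constraints hold; not an equilibrium.

5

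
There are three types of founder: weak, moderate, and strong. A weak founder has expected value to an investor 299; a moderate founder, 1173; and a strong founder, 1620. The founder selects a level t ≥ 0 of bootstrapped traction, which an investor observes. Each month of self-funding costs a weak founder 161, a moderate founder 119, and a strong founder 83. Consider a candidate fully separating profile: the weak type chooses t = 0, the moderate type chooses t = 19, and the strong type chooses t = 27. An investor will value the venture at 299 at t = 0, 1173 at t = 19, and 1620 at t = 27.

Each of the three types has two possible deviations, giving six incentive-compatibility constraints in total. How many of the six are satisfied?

3

Weak (own payoff 299): to t=19 gives 1173 − 161×19 = -1886 → no gain ✓; to t=27 gives 1620 − 161×27 = -2727 → no gain ✓.
Moderate (own payoff 1173 − 119×19 = -1088): to t=0 gives 299 → profitable ✗; to t=27 gives 1620 − 119×27 = -1593 → no gain ✓.
Strong (own payoff 1620 − 83×27 = -621): to t=0 gives 299 → profitable ✗; to t=19 gives 1173 − 83×19 = -404 → profitable ✗.
3 of the 6 constraints hold; not an equilibrium.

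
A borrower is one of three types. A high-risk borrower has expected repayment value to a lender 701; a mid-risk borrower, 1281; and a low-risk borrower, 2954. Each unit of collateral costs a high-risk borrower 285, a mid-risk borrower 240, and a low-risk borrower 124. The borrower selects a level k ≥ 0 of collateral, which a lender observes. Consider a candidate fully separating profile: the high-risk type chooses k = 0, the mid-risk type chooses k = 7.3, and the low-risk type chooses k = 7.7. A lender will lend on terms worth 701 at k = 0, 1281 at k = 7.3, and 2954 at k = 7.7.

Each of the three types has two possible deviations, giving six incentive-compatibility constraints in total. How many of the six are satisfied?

High-risk (own payoff 701): to k=7.3 gives 1281 − 285×7.3 = -799.5 → no gain ✓; to k=7.7 gives 2954 − 285×7.7 = 759.5 → profitable ✗.
Mid-risk (own payoff 1281 − 240×7.3 = -471): to k=0 gives 701 → profitable ✗; to k=7.7 gives 2954 − 240×7.7 = 1106 → profitable ✗.
Low-risk (own payoff 2954 − 124×7.7 = 1999.2): to k=0 gives 701 → no gain ✓; to k=7.3 gives 1281 − 124×7.3 = 375.8 → no gain ✓.
3 of the 6 constraints hold; not an equilibrium.

3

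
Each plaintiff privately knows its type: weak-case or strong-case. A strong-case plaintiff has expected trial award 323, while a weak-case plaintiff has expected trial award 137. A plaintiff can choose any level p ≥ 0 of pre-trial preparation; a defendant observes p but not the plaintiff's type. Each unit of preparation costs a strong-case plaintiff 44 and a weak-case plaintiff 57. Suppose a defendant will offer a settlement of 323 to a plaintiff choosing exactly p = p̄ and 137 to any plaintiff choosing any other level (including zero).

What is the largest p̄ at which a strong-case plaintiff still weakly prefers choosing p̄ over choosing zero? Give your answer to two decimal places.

4.23

Choosing p̄ yields the strong-case type 323 − 44·p̄; choosing zero yields 137.
The strong-case type is indifferent at 323 − 44·p̄ = 137, i.e. p̄ = (323 − 137) / 44 ≈ 4.23.
For any p̄ above 4.23 the strong-case type would rather pool at zero, so separation collapses.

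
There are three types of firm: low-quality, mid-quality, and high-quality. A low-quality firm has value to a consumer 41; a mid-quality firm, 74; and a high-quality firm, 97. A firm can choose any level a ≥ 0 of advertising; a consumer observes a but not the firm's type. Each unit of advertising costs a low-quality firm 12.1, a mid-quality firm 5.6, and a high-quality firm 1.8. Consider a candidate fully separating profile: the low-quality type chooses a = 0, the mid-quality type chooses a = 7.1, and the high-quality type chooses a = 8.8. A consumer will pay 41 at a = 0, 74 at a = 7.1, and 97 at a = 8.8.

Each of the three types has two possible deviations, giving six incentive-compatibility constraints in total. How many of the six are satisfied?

High-quality (own payoff 97 − 1.8×8.8 = 81.16): to a=0 gives 41 → no gain ✓; to a=7.1 gives 74 − 1.8×7.1 = 61.22 → no gain ✓.
Low-quality (own payoff 41): to a=7.1 gives 74 − 12.1×7.1 = -11.91 → no gain ✓; to a=8.8 gives 97 − 12.1×8.8 = -9.48 → no gain ✓.
Mid-quality (own payoff 74 − 5.6×7.1 = 34.24): to a=0 gives 41 → profitable ✗; to a=8.8 gives 97 − 5.6×8.8 = 47.72 → profitable ✗.
4 of the 6 constraints hold; not an equilibrium.

4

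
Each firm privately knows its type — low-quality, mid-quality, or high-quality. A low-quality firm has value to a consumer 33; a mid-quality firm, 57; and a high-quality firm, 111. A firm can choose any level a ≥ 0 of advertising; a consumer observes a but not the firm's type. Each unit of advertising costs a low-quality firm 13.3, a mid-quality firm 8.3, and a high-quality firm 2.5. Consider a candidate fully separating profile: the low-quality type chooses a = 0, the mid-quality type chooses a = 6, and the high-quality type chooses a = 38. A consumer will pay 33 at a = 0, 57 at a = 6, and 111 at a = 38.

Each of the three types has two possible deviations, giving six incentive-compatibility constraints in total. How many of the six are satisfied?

3

Mid-quality (own payoff 57 − 8.3×6 = 7.2): to a=0 gives 33 → profitable ✗; to a=38 gives 111 − 8.3×38 = -204.4 → no gain ✓.
High-quality (own payoff 111 − 2.5×38 = 16): to a=0 gives 33 → profitable ✗; to a=6 gives 57 − 2.5×6 = 42 → profitable ✗.
Low-quality (own payoff 33): to a=6 gives 57 − 13.3×6 = -22.8 → no gain ✓; to a=38 gives 111 − 13.3×38 = -394.4 → no gain ✓.
3 of the 6 constraints hold; not an equilibrium.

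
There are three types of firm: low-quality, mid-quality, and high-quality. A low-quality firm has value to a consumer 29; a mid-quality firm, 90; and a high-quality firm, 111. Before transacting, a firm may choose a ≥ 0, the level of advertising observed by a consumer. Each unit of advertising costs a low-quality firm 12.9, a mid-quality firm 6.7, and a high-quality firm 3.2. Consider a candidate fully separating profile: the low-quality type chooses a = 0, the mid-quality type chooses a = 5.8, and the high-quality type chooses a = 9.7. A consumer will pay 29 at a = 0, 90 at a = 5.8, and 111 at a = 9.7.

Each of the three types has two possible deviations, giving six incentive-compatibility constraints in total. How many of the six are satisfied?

6

Mid-quality (own payoff 90 − 6.7×5.8 = 51.14): to a=0 gives 29 → no gain ✓; to a=9.7 gives 111 − 6.7×9.7 = 46.01 → no gain ✓.
High-quality (own payoff 111 − 3.2×9.7 = 79.96): to a=0 gives 29 → no gain ✓; to a=5.8 gives 90 − 3.2×5.8 = 71.44 → no gain ✓.
Low-quality (own payoff 29): to a=5.8 gives 90 − 12.9×5.8 = 15.18 → no gain ✓; to a=9.7 gives 111 − 12.9×9.7 = -14.13 → no gain ✓.
6 of the 6 constraints hold; this profile is a separating equilibrium.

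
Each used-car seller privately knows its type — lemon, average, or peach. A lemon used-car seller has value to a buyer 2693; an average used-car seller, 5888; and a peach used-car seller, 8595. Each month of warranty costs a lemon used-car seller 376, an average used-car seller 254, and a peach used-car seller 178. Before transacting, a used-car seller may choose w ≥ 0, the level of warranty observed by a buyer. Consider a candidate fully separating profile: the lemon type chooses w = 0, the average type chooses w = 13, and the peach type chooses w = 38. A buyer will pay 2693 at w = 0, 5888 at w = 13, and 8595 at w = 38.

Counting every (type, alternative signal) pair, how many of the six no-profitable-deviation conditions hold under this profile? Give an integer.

3

Average (own payoff 5888 − 254×13 = 2586): to w=0 gives 2693 → profitable ✗; to w=38 gives 8595 − 254×38 = -1057 → no gain ✓.
Peach (own payoff 8595 − 178×38 = 1831): to w=0 gives 2693 → profitable ✗; to w=13 gives 5888 − 178×13 = 3574 → profitable ✗.
Lemon (own payoff 2693): to w=13 gives 5888 − 376×13 = 1000 → no gain ✓; to w=38 gives 8595 − 376×38 = -5693 → no gain ✓.
3 of the 6 constraints hold; not an equilibrium.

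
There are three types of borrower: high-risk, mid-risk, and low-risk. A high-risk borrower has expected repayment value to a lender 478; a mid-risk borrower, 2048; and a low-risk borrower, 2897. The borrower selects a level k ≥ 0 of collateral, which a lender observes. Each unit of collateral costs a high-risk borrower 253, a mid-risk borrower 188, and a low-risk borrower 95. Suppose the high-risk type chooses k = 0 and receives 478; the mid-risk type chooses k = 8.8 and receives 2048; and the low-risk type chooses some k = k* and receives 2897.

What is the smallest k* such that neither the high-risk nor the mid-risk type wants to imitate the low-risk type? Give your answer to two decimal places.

13.32

Mid-risk type (on-path payoff 2048 − 188×8.8 = 393.6) won't mimic when 393.6 ≥ 2897 − 188·k*, i.e. k* ≥ 13.32.
High-risk type (on-path payoff 478) won't mimic when 478 ≥ 2897 − 253·k*, i.e. k* ≥ 9.56.
Both must hold, so k* = max(9.56, 13.32) = 13.32. The mid-risk type's constraint binds.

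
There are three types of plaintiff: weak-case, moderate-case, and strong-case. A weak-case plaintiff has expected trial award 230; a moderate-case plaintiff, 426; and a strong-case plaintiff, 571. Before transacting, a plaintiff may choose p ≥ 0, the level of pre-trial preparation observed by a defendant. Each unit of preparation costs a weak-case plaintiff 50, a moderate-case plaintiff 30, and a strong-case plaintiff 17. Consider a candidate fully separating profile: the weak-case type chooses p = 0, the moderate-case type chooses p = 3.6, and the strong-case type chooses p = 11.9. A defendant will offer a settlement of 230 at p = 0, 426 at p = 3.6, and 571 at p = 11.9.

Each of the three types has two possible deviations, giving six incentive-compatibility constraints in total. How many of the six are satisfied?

Strong-case (own payoff 571 − 17×11.9 = 368.7): to p=0 gives 230 → no gain ✓; to p=3.6 gives 426 − 17×3.6 = 364.8 → no gain ✓.
Moderate-case (own payoff 426 − 30×3.6 = 318): to p=0 gives 230 → no gain ✓; to p=11.9 gives 571 − 30×11.9 = 214 → no gain ✓.
Weak-case (own payoff 230): to p=3.6 gives 426 − 50×3.6 = 246 → profitable ✗; to p=11.9 gives 571 − 50×11.9 = -24 → no gain ✓.
5 of the 6 constraints hold; not an equilibrium.

5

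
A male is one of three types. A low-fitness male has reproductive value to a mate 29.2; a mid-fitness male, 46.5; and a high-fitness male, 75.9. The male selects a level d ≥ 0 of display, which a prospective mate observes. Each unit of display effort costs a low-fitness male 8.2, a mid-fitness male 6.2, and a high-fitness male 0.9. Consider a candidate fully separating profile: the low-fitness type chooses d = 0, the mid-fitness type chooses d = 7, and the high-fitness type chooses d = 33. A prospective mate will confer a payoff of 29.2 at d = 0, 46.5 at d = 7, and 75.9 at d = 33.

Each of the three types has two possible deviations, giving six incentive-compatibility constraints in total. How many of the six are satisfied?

High-fitness (own payoff 75.9 − 0.9×33 = 46.2): to d=0 gives 29.2 → no gain ✓; to d=7 gives 46.5 − 0.9×7 = 40.2 → no gain ✓.
Low-fitness (own payoff 29.2): to d=7 gives 46.5 − 8.2×7 = -10.9 → no gain ✓; to d=33 gives 75.9 − 8.2×33 = -194.7 → no gain ✓.
Mid-fitness (own payoff 46.5 − 6.2×7 = 3.1): to d=0 gives 29.2 → profitable ✗; to d=33 gives 75.9 − 6.2×33 = -128.7 → no gain ✓.
5 of the 6 constraints hold; not an equilibrium.

5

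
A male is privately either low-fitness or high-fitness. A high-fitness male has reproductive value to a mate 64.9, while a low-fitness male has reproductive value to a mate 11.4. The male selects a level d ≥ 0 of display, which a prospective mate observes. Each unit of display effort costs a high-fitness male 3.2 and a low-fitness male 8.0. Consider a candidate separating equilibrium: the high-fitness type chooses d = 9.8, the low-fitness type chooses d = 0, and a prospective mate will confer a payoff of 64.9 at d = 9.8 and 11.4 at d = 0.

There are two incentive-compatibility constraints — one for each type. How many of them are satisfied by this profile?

2

High-fitness type: signal → 64.9 − 3.2 × 9.8 = 33.54; deviate to 0 → 11.4. IC holds (33.54 ≥ 11.4).
Low-fitness type: stay at 0 → 11.4; mimic → 64.9 − 8.0 × 9.8 = -13.5. IC holds (11.4 ≥ -13.5).
2 of 2 constraints hold, so this is a separating equilibrium.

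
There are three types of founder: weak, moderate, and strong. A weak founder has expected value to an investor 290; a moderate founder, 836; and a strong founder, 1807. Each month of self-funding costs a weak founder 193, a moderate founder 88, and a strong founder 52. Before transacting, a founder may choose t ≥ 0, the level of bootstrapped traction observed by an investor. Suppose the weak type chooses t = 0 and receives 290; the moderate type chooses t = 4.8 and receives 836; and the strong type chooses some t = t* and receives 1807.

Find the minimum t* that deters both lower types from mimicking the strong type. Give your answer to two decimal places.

15.83

Weak type (on-path payoff 290) won't mimic when 290 ≥ 1807 − 193·t*, i.e. t* ≥ 7.86.
Moderate type (on-path payoff 836 − 88×4.8 = 413.6) won't mimic when 413.6 ≥ 1807 − 88·t*, i.e. t* ≥ 15.83.
Both must hold, so t* = max(7.86, 15.83) = 15.83. The moderate type's constraint binds.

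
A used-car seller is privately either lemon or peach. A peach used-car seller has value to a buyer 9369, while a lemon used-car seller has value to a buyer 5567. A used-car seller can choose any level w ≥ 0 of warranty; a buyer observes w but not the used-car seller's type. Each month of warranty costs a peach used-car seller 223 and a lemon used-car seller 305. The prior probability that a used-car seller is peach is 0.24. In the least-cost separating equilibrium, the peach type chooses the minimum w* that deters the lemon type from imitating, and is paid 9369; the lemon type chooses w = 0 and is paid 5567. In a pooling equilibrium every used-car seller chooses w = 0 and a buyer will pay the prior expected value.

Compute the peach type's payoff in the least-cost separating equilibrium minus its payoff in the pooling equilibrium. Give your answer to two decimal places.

109.70

Least-cost separating signal: w* solves 5567 = 9369 − 305·w*, so w* = (9369 − 5567)/305 ≈ 12.4656.
Peach type's separating payoff: 9369 − 223 × w* = 9369 − 223 × (9369 − 5567)/305 = 9369 − 847846/305 ≈ 6589.1770.
Pooling payoff: 0.24 × 9369 + 0.76 × 5567 = 6479.48.
Difference: 6589.1770 − 6479.48 = 109.697, i.e. 109.70 to two decimal places.
The peach type prefers to separate.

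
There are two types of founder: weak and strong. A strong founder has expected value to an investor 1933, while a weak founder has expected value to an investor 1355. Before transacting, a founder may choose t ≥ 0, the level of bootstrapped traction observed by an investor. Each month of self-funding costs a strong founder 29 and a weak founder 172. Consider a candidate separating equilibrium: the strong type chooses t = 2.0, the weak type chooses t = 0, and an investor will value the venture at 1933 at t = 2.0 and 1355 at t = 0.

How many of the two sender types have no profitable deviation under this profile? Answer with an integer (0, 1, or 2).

1

Strong type: signal → 1933 − 29 × 2.0 = 1875; deviate to 0 → 1355. IC holds (1875 ≥ 1355).
Weak type: stay at 0 → 1355; mimic → 1933 − 172 × 2.0 = 1589. IC fails (1355 < 1589).
1 of 2 constraints hold, so this profile is not an equilibrium.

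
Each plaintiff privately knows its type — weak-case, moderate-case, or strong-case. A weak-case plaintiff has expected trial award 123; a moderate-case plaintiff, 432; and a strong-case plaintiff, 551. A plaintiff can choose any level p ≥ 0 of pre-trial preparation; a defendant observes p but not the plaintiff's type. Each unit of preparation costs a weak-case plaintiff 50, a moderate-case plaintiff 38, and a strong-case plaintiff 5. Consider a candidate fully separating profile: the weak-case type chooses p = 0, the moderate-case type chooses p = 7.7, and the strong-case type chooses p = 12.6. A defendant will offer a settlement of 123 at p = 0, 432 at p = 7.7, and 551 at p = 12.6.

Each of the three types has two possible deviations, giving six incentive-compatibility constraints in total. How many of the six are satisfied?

6

Moderate-case (own payoff 432 − 38×7.7 = 139.4): to p=0 gives 123 → no gain ✓; to p=12.6 gives 551 − 38×12.6 = 72.2 → no gain ✓.
Weak-case (own payoff 123): to p=7.7 gives 432 − 50×7.7 = 47 → no gain ✓; to p=12.6 gives 551 − 50×12.6 = -79 → no gain ✓.
Strong-case (own payoff 551 − 5×12.6 = 488): to p=0 gives 123 → no gain ✓; to p=7.7 gives 432 − 5×7.7 = 393.5 → no gain ✓.
6 of the 6 constraints hold; this profile is a separating equilibrium.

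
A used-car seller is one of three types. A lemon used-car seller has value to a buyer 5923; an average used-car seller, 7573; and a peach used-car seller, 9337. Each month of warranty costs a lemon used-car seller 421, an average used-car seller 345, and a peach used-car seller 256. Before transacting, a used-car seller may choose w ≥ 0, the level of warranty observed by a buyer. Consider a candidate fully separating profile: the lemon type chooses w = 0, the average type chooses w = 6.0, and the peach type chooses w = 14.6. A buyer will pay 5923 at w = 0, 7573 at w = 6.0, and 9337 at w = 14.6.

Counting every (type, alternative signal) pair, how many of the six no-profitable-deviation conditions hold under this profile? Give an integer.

3

Lemon (own payoff 5923): to w=6.0 gives 7573 − 421×6.0 = 5047 → no gain ✓; to w=14.6 gives 9337 − 421×14.6 = 3190.4 → no gain ✓.
Average (own payoff 7573 − 345×6.0 = 5503): to w=0 gives 5923 → profitable ✗; to w=14.6 gives 9337 − 345×14.6 = 4300 → no gain ✓.
Peach (own payoff 9337 − 256×14.6 = 5599.4): to w=0 gives 5923 → profitable ✗; to w=6.0 gives 7573 − 256×6.0 = 6037 → profitable ✗.
3 of the 6 constraints hold; not an equilibrium.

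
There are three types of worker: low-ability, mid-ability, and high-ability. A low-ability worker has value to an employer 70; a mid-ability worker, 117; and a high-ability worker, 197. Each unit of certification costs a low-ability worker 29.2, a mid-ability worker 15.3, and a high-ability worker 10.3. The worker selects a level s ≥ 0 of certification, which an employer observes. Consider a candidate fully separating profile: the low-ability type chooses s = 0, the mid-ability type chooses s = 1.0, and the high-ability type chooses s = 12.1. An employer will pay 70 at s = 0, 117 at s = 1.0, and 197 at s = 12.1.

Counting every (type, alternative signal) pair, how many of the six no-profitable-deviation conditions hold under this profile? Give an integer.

Mid-ability (own payoff 117 − 15.3×1.0 = 101.7): to s=0 gives 70 → no gain ✓; to s=12.1 gives 197 − 15.3×12.1 = 11.87 → no gain ✓.
Low-ability (own payoff 70): to s=1.0 gives 117 − 29.2×1.0 = 87.8 → profitable ✗; to s=12.1 gives 197 − 29.2×12.1 = -156.32 → no gain ✓.
High-ability (own payoff 197 − 10.3×12.1 = 72.37): to s=0 gives 70 → no gain ✓; to s=1.0 gives 117 − 10.3×1.0 = 106.7 → profitable ✗.
4 of the 6 constraints hold; not an equilibrium.

4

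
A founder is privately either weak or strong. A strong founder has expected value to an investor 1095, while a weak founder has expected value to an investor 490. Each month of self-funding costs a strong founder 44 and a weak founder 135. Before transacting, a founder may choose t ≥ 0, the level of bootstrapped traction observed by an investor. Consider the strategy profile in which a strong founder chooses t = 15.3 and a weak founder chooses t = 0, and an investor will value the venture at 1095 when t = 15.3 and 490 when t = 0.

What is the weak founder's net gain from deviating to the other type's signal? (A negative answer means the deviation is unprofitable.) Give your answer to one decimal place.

Playing t = 0 the weak founder receives 490.
Deviating to t = 15.3 brings payment 1095 at cost 135 × 15.3 = 2065.5, netting -970.5.
Gain from deviating: -970.5 − 490 = -1460.5.
The gain is negative, so the weak type's incentive-compatibility constraint is satisfied.

-1460.5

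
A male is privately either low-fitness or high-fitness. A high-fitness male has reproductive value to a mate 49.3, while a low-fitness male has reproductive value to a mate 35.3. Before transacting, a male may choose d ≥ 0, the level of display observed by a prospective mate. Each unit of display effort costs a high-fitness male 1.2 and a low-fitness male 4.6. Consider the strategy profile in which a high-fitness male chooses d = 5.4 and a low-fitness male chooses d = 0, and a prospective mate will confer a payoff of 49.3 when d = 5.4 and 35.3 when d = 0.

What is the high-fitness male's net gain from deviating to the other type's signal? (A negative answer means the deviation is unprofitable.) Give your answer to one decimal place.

-7.5

Playing d = 5.4 the high-fitness male receives 49.3 − 1.2 × 5.4 = 42.82.
Deviating to d = 0 yields 35.3 instead.
Gain from deviating: 35.3 − 42.82 = -7.52, i.e. -7.5 to one decimal place.
The gain is negative, so the high-fitness type's incentive-compatibility constraint is satisfied.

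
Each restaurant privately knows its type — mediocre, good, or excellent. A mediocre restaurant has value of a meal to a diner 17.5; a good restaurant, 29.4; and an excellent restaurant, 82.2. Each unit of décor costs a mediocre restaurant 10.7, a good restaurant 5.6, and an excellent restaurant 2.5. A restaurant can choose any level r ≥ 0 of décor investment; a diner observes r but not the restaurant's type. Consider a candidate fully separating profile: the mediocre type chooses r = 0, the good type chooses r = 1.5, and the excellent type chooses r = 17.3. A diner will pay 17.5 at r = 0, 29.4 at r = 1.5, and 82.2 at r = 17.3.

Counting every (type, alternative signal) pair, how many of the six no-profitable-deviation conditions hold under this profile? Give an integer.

6

Good (own payoff 29.4 − 5.6×1.5 = 21): to r=0 gives 17.5 → no gain ✓; to r=17.3 gives 82.2 − 5.6×17.3 = -14.68 → no gain ✓.
Mediocre (own payoff 17.5): to r=1.5 gives 29.4 − 10.7×1.5 = 13.35 → no gain ✓; to r=17.3 gives 82.2 − 10.7×17.3 = -102.91 → no gain ✓.
Excellent (own payoff 82.2 − 2.5×17.3 = 38.95): to r=0 gives 17.5 → no gain ✓; to r=1.5 gives 29.4 − 2.5×1.5 = 25.65 → no gain ✓.
6 of the 6 constraints hold; this profile is a separating equilibrium.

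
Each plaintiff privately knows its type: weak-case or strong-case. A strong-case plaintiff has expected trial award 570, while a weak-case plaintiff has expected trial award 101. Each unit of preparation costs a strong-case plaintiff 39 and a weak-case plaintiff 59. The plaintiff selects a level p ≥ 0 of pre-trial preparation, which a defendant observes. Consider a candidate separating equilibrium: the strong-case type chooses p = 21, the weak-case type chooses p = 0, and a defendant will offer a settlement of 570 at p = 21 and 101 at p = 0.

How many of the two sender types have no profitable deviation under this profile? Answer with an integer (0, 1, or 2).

1

Strong-case type: signal → 570 − 39 × 21 = -249; deviate to 0 → 101. IC fails (-249 < 101).
Weak-case type: stay at 0 → 101; mimic → 570 − 59 × 21 = -669. IC holds (101 ≥ -669).
1 of 2 constraints hold, so this profile is not an equilibrium.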